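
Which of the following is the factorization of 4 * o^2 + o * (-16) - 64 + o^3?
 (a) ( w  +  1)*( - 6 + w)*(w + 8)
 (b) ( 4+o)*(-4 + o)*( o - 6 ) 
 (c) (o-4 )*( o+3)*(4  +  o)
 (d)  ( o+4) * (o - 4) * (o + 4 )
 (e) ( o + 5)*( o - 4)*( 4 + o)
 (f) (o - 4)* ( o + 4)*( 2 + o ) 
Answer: d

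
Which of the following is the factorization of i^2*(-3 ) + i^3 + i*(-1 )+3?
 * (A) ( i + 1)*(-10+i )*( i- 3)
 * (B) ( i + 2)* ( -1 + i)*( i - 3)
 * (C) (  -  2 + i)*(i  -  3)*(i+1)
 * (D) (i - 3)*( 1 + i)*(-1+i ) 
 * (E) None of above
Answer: D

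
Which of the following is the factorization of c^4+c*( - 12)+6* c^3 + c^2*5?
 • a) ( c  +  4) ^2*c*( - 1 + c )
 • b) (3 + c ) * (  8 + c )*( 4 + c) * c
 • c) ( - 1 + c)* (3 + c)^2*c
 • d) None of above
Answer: d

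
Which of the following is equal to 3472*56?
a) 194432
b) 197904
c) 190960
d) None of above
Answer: a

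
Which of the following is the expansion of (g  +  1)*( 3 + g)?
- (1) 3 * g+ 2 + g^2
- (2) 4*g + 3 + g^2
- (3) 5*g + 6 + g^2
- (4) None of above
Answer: 2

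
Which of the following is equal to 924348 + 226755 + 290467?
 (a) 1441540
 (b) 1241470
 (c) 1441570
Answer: c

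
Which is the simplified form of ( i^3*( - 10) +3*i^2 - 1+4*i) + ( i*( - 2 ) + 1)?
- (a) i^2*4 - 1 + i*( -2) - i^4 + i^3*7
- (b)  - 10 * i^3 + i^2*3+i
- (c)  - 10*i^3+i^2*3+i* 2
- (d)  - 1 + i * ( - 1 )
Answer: c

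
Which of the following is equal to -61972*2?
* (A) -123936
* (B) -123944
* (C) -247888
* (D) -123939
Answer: B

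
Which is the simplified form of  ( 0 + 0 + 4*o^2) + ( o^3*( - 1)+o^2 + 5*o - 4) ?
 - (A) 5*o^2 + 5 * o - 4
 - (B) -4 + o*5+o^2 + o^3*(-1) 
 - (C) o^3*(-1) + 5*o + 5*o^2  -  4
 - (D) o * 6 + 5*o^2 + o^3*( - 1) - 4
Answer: C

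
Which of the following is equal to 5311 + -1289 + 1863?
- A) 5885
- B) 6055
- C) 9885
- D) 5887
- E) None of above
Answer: A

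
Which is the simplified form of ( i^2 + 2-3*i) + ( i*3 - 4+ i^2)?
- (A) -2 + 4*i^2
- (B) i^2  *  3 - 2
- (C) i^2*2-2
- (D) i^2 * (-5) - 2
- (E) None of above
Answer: C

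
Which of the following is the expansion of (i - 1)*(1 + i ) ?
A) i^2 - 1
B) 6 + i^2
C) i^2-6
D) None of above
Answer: A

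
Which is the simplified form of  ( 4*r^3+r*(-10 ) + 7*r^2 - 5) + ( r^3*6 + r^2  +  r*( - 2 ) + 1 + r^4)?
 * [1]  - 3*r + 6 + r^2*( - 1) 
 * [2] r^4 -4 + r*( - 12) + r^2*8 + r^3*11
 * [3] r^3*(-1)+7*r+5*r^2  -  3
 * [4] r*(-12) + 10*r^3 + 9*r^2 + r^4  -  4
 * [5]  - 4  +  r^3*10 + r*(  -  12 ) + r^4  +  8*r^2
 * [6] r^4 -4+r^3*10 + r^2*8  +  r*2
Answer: 5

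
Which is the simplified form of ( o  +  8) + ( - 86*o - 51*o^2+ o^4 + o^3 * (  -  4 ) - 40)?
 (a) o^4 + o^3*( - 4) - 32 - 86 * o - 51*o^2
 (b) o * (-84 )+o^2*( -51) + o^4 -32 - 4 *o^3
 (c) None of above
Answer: c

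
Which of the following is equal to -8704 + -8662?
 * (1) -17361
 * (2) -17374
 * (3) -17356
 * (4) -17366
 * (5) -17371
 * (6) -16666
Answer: 4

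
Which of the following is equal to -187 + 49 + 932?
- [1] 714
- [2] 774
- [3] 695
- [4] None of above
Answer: 4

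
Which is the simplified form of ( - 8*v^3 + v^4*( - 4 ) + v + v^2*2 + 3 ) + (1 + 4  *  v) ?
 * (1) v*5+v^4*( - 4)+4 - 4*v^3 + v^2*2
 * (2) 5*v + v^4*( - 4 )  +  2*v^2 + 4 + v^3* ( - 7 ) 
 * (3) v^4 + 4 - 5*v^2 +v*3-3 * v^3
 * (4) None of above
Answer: 4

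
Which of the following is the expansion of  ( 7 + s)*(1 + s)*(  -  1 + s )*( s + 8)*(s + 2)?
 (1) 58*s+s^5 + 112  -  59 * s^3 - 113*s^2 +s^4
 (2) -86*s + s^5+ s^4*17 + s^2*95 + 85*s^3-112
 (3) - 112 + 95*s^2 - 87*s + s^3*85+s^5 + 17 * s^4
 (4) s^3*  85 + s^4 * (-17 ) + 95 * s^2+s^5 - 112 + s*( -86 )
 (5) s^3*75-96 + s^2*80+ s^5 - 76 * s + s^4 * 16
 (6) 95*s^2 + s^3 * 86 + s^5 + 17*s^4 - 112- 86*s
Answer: 2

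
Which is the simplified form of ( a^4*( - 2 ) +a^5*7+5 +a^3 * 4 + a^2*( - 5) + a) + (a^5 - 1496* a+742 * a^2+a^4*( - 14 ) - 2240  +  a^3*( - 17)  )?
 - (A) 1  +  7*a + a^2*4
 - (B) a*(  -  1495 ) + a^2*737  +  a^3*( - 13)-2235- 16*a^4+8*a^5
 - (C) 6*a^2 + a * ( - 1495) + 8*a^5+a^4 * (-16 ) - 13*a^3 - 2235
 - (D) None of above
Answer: B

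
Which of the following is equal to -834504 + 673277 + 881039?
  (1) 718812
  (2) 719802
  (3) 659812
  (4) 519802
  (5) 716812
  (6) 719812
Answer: 6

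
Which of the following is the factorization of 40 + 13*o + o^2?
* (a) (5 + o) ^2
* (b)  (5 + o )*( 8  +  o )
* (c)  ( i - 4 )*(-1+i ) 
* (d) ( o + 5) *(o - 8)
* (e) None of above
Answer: b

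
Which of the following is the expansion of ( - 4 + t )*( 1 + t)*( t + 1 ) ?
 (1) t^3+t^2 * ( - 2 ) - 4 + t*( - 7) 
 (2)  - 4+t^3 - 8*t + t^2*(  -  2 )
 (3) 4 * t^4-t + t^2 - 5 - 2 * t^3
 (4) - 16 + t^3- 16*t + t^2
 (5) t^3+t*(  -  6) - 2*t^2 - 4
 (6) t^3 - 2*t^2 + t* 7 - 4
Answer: 1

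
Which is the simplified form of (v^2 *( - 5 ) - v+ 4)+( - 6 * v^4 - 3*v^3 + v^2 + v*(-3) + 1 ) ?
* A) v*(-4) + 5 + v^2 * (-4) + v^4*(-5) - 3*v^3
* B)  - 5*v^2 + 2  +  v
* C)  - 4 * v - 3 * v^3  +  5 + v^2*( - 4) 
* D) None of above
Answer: D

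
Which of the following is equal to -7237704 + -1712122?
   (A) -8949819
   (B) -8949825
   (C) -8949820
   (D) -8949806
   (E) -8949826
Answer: E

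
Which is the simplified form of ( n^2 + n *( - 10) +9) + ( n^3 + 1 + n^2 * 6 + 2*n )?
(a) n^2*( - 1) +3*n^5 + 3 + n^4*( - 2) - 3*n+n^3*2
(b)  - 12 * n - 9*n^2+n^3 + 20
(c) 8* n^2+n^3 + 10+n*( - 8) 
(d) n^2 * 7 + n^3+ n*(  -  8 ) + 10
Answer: d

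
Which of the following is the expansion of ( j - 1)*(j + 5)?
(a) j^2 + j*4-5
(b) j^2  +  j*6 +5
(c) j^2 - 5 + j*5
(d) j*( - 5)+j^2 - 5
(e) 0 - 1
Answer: a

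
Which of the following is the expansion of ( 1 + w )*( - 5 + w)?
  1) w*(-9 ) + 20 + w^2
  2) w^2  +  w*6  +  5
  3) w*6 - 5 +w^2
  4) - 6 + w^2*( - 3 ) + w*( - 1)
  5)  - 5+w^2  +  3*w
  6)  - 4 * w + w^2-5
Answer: 6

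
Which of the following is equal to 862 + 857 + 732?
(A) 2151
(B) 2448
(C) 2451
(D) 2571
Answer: C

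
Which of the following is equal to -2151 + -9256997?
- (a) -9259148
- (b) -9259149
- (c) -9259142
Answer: a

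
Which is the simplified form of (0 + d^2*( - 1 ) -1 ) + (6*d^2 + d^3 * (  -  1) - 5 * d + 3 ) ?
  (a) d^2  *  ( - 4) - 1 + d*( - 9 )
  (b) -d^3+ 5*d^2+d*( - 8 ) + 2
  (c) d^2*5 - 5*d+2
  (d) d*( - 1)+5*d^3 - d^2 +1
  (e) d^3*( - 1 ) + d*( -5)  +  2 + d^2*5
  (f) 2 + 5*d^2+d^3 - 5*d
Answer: e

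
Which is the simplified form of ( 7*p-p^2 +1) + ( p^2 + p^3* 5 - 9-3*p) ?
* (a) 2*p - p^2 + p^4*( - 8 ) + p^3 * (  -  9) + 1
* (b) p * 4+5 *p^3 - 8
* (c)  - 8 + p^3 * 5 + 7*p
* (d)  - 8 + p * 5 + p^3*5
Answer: b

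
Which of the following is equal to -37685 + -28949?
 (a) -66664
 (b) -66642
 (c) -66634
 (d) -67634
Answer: c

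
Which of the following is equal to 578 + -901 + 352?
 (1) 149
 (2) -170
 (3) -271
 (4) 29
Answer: 4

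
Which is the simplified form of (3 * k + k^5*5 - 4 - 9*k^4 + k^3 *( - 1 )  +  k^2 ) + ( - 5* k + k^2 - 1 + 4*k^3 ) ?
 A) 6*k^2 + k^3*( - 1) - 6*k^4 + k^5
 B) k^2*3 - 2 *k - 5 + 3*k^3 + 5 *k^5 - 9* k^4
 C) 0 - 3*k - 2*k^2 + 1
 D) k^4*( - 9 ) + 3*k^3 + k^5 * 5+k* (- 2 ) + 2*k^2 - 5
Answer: D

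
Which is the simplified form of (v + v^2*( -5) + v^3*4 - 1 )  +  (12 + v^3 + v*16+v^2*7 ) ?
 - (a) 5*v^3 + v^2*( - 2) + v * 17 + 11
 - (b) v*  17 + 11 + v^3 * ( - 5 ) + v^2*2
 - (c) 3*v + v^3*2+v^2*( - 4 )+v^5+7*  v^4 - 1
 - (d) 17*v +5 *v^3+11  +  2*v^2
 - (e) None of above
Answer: d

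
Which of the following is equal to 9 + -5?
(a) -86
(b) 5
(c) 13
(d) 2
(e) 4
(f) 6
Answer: e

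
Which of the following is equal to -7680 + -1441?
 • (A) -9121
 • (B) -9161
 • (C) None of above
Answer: A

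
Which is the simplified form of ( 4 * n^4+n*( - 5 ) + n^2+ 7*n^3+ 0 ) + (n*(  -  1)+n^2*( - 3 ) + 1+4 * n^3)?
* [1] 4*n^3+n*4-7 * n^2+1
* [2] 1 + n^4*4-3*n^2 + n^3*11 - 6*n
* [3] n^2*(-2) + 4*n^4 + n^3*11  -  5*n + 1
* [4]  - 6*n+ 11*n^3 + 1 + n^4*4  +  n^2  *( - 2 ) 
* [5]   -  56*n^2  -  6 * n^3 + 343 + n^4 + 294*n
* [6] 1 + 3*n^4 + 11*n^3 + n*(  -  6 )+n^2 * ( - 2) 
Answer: 4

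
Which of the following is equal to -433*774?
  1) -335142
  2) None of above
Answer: 1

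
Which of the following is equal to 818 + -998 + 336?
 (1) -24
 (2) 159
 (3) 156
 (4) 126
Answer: 3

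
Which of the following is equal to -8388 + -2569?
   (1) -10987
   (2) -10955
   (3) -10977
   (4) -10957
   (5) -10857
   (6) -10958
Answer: 4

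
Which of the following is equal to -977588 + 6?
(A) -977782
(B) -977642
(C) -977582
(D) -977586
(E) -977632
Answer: C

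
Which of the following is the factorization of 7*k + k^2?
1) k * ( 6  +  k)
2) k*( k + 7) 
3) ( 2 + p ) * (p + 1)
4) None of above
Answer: 2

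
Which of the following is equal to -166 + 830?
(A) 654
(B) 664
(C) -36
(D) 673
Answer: B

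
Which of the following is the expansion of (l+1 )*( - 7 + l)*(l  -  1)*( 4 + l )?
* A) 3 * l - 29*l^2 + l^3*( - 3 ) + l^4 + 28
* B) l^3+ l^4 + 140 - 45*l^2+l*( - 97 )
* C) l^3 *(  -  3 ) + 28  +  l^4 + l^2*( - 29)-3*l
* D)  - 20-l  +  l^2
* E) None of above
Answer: A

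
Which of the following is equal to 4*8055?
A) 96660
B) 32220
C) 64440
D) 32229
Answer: B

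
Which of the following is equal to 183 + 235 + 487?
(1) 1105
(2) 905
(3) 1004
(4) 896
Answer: 2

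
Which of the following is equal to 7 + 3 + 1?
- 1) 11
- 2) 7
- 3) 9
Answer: 1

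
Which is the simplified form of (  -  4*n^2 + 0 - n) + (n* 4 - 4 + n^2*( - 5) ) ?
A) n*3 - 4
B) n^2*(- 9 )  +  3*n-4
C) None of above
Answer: B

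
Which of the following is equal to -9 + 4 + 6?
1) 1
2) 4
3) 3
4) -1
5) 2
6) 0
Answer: 1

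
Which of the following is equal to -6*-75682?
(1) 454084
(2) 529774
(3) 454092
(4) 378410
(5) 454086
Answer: 3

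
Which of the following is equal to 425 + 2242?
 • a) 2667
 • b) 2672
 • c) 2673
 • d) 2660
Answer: a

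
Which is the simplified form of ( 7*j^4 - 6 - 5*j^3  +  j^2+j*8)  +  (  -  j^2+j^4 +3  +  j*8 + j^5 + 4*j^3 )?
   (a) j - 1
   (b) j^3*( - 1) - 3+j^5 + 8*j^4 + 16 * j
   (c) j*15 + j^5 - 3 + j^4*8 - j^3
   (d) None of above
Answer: b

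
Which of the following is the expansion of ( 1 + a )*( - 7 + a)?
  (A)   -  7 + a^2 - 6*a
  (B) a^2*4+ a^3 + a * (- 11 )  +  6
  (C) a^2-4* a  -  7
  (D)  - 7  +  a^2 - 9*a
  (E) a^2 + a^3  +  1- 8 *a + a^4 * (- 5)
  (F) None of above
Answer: A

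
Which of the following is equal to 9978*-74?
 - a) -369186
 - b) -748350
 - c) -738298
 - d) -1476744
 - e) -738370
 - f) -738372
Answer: f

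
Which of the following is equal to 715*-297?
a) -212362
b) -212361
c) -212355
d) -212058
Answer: c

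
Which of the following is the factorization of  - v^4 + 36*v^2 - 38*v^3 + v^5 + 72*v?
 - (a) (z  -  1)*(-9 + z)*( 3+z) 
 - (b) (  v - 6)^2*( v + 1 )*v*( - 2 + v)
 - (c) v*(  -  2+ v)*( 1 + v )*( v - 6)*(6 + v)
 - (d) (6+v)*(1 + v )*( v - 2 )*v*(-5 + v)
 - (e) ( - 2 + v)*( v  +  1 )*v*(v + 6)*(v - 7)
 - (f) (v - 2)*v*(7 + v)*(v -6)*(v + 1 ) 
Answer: c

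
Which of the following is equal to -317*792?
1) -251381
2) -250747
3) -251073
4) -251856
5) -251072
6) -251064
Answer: 6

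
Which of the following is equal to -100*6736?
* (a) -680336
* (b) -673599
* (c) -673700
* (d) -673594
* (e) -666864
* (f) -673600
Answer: f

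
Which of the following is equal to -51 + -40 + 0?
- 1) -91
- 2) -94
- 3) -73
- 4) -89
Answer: 1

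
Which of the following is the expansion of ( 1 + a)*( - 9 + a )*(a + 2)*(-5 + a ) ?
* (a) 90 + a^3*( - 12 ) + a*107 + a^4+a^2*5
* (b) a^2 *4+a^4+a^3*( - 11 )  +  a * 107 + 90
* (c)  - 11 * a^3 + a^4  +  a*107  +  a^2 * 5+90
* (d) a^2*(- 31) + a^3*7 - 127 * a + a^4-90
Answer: c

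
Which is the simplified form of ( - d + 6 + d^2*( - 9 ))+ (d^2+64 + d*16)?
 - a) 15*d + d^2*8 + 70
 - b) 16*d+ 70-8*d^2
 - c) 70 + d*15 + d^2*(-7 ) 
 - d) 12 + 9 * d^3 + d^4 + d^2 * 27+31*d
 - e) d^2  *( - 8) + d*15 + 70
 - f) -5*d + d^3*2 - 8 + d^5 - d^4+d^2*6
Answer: e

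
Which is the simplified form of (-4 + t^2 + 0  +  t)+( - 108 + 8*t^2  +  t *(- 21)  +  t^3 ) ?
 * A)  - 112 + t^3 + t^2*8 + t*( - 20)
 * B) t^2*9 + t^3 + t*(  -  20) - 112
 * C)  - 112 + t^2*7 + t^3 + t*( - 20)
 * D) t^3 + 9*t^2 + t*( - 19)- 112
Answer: B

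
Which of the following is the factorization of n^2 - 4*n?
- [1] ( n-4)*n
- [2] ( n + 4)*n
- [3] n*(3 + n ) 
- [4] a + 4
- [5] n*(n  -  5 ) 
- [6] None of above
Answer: 1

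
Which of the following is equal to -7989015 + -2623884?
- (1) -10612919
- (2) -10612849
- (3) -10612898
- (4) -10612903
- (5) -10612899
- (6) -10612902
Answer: 5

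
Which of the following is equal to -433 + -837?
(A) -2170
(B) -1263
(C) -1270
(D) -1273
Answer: C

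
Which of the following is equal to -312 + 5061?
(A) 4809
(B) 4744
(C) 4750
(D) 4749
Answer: D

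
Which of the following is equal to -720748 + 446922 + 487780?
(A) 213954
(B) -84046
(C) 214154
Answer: A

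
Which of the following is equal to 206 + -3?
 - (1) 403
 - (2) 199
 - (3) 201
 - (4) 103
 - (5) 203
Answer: 5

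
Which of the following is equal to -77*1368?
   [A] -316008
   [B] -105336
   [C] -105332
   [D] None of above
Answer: B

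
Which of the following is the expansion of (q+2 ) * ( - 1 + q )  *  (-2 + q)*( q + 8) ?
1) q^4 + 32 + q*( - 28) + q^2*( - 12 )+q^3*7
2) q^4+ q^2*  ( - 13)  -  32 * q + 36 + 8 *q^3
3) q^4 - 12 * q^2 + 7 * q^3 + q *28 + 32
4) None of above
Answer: 1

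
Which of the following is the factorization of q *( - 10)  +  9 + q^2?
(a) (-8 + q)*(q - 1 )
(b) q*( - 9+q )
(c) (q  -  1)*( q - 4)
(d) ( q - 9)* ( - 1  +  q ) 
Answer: d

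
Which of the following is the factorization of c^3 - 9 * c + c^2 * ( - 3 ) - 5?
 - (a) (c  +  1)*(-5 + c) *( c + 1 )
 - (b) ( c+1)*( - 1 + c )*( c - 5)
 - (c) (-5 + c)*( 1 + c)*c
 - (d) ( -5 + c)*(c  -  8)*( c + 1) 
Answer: a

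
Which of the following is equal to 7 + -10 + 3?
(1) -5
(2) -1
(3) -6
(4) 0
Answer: 4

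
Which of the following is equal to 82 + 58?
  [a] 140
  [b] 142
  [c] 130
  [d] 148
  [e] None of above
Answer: a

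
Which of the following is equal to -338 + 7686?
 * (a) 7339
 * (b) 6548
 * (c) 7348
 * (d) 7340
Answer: c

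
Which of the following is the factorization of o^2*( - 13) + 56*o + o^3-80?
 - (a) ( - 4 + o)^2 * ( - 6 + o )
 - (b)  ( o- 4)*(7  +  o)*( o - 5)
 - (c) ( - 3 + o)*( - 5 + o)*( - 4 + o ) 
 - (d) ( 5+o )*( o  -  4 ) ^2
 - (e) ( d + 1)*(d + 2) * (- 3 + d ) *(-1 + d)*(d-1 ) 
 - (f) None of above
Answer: f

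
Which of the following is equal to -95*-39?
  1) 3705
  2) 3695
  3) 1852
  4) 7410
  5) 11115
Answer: 1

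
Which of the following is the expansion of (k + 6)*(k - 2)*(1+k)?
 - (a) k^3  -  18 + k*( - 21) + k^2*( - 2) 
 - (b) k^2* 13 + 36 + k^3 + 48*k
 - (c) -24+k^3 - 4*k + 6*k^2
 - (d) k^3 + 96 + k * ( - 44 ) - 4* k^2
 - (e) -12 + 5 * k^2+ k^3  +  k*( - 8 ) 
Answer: e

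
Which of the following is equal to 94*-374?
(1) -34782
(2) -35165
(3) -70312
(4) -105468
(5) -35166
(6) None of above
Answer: 6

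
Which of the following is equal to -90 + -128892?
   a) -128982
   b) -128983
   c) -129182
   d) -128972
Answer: a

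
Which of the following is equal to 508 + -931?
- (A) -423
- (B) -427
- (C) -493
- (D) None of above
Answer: A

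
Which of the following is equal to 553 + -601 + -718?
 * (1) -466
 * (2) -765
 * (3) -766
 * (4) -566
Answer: 3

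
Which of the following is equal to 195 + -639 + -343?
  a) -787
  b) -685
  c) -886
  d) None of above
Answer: a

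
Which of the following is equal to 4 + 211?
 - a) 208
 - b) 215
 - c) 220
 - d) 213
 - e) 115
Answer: b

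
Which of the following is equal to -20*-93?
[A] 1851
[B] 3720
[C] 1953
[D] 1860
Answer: D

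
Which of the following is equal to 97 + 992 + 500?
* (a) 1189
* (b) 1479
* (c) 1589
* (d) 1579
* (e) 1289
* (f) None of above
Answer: c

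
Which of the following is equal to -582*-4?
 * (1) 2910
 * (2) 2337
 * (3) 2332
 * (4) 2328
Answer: 4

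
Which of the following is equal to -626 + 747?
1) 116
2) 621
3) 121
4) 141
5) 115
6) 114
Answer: 3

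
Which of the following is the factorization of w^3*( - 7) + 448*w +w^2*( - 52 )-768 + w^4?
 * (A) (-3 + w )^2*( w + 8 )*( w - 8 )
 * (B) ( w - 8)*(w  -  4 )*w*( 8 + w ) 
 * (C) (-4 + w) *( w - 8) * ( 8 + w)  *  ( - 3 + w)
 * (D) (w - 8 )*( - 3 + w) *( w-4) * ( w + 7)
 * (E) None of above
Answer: C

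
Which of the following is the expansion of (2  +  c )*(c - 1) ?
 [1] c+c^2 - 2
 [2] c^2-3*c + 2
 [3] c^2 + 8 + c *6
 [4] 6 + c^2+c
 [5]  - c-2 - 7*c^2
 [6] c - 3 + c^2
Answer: 1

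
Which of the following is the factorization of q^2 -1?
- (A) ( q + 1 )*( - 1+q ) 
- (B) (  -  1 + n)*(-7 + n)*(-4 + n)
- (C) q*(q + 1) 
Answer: A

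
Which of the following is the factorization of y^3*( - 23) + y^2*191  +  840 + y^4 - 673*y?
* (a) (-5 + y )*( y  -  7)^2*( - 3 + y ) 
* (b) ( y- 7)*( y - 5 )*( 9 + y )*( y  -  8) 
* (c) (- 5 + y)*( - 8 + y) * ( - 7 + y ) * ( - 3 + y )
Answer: c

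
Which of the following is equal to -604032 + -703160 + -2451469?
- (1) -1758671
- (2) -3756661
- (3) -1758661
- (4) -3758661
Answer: 4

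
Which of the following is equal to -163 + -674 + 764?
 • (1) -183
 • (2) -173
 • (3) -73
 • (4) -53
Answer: 3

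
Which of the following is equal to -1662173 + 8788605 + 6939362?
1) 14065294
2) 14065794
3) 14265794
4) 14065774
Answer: 2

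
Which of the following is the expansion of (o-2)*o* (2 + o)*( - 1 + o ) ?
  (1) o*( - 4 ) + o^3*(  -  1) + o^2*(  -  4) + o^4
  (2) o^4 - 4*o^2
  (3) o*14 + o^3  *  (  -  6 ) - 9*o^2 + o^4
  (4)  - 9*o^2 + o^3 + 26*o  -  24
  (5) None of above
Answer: 5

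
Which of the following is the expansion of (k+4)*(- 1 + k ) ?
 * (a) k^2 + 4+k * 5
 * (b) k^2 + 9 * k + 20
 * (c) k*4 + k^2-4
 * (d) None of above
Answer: d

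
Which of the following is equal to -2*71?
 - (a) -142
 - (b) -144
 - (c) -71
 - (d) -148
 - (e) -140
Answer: a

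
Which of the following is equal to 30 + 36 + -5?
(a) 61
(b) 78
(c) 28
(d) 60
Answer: a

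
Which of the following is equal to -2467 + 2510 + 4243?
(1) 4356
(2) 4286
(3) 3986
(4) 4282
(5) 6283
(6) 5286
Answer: 2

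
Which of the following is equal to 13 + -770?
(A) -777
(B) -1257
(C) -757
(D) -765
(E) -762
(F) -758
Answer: C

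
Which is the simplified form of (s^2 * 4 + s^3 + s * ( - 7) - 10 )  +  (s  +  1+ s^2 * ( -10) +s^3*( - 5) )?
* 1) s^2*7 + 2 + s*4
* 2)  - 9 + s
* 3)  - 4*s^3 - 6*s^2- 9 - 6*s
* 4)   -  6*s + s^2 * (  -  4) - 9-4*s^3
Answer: 3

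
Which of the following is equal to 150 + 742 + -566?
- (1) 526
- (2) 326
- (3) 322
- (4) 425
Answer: 2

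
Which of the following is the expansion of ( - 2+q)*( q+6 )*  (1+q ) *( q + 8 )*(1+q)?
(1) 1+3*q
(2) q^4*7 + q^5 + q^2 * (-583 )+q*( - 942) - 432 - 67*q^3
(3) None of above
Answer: 3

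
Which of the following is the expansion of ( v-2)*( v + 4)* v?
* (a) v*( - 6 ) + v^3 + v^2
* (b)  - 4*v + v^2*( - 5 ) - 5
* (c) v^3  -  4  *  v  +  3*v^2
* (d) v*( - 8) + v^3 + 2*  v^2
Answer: d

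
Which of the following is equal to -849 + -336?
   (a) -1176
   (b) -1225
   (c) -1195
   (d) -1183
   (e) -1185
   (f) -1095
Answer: e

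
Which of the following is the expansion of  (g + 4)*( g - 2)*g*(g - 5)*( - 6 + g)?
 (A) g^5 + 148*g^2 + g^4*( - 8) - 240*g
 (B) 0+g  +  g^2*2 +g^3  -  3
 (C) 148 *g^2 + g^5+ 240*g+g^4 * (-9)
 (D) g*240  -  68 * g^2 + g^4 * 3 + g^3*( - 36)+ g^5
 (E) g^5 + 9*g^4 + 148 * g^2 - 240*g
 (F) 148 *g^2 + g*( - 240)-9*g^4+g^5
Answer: F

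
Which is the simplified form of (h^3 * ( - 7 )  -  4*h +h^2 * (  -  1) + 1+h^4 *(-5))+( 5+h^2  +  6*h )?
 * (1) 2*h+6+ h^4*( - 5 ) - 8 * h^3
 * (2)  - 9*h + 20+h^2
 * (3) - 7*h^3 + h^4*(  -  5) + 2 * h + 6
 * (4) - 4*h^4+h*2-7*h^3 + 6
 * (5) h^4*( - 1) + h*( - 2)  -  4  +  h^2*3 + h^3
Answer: 3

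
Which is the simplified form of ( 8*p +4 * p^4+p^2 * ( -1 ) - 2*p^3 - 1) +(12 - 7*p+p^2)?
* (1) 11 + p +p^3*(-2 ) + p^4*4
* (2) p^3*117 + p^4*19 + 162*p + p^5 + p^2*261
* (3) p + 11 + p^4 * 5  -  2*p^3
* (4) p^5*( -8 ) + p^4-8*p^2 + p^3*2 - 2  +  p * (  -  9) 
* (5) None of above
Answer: 1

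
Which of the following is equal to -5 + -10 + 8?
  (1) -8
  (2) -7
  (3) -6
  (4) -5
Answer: 2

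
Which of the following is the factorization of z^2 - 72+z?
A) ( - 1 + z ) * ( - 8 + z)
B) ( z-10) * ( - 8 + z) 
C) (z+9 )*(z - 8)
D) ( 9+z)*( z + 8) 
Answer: C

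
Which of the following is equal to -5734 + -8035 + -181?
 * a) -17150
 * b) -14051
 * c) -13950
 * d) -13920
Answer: c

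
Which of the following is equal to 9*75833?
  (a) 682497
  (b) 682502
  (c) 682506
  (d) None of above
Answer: a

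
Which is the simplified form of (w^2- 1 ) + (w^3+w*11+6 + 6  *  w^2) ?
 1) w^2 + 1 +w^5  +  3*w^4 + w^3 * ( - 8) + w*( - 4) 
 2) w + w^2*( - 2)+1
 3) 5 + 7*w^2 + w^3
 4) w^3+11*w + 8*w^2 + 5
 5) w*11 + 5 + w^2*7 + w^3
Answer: 5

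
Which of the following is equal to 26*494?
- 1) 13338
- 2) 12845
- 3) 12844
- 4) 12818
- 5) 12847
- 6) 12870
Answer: 3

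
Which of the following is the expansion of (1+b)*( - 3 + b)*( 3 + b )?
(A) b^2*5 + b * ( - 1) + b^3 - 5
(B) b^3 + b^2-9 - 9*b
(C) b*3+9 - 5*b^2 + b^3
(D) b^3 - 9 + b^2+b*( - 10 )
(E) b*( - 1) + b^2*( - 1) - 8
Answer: B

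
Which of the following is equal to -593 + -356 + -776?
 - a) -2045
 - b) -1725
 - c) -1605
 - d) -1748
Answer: b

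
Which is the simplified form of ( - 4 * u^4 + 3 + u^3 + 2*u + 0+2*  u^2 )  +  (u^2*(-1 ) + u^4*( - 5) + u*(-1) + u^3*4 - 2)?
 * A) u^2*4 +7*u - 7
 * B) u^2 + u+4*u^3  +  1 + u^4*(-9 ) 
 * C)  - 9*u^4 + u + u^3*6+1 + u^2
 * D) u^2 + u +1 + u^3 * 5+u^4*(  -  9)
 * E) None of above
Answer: D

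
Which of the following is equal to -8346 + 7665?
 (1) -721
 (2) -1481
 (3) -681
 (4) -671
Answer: 3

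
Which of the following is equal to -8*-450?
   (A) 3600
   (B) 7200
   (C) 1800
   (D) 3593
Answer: A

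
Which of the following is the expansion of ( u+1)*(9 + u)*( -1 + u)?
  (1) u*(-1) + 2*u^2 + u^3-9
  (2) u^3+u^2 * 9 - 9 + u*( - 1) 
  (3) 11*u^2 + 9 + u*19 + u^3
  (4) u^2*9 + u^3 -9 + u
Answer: 2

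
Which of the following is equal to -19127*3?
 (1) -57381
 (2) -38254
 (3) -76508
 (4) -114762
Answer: 1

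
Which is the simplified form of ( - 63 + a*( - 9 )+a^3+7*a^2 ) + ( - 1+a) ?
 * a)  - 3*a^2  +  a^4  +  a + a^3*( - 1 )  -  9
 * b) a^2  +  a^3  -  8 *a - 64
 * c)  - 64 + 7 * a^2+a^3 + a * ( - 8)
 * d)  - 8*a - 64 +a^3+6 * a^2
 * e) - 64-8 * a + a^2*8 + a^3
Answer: c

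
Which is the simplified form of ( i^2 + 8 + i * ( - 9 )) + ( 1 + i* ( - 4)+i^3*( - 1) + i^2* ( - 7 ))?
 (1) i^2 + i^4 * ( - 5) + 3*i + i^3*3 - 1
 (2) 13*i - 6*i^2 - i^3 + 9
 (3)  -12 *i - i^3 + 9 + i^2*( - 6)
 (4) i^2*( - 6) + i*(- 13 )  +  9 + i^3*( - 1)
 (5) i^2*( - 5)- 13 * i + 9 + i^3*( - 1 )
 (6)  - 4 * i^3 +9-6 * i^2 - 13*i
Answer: 4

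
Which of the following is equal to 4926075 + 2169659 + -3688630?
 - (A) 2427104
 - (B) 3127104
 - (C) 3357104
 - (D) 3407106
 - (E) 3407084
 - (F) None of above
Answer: F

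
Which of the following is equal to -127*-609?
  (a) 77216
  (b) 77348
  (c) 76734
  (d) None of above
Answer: d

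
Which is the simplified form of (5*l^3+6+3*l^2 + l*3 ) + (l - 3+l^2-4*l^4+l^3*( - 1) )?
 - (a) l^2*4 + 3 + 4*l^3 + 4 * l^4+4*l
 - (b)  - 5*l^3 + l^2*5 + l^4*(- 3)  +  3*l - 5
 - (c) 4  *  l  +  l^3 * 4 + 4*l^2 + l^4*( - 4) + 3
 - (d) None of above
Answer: c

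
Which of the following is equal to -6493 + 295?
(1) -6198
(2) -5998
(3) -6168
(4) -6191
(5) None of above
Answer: 1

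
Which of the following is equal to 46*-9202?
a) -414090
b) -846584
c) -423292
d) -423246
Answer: c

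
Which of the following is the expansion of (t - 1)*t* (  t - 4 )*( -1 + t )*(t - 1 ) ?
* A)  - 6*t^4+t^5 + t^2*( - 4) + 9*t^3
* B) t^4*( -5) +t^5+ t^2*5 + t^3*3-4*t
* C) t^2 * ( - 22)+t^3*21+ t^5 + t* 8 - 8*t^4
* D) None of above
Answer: D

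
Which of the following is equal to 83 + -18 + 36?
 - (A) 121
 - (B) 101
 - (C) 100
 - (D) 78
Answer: B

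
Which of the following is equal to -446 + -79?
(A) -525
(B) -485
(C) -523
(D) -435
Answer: A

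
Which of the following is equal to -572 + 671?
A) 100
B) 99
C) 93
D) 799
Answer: B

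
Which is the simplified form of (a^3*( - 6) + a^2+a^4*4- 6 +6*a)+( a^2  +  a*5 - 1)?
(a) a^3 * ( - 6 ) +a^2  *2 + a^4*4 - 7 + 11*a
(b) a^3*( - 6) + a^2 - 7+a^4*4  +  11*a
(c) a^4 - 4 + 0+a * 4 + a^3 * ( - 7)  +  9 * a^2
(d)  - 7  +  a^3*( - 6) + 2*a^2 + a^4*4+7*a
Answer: a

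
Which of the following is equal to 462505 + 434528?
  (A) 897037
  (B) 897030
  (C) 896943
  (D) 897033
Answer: D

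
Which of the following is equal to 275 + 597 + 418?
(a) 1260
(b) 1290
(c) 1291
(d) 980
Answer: b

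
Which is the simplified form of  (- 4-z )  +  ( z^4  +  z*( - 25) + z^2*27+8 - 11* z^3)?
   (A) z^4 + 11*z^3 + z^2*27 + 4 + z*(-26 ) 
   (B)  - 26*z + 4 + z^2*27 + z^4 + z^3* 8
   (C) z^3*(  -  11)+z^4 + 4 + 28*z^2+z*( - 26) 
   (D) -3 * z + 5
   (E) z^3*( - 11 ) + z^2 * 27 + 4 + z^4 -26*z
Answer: E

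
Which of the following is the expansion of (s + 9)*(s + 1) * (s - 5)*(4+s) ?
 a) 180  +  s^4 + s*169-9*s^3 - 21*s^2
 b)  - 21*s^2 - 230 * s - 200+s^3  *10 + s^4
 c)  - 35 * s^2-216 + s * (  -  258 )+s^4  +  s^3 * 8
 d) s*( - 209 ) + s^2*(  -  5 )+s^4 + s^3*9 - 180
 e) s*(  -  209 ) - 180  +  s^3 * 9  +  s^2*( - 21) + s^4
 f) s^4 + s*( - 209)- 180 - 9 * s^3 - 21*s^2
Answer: e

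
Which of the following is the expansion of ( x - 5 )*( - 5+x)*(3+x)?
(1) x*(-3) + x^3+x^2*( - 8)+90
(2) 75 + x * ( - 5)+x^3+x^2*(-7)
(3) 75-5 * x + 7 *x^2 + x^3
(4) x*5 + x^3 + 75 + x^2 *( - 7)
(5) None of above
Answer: 2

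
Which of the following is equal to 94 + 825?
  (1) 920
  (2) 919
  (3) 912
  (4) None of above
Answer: 2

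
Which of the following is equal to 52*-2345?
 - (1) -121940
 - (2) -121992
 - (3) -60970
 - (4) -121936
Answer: 1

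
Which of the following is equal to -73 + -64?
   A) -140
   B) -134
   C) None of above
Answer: C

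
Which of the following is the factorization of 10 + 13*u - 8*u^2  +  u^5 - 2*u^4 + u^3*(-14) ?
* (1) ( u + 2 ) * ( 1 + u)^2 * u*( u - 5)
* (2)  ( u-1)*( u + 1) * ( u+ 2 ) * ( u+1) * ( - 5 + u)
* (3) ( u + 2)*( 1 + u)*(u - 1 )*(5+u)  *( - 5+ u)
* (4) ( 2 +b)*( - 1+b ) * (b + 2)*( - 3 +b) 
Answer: 2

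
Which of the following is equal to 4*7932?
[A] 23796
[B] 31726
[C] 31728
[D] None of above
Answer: C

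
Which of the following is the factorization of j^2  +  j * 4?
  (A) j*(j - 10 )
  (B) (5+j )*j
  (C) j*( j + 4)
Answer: C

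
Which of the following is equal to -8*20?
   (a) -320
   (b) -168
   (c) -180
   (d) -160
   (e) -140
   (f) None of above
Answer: d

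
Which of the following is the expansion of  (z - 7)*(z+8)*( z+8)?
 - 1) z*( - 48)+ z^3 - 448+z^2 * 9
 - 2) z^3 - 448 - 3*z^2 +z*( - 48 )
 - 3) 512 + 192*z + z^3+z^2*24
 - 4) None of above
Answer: 1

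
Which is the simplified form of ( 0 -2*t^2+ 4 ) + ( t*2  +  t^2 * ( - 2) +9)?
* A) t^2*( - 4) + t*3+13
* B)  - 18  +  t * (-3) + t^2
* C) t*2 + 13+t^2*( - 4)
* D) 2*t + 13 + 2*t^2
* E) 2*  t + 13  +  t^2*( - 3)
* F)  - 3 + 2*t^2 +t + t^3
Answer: C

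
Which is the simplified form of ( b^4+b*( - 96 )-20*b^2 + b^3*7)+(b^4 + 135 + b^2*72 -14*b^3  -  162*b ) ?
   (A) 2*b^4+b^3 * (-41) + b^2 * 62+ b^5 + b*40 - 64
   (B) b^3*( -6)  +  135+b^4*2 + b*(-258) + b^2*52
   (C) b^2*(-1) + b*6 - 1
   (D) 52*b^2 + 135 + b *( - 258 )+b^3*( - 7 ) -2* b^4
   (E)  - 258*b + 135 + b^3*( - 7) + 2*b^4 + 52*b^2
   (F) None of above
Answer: E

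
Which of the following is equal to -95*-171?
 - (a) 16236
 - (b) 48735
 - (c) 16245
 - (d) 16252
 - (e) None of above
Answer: c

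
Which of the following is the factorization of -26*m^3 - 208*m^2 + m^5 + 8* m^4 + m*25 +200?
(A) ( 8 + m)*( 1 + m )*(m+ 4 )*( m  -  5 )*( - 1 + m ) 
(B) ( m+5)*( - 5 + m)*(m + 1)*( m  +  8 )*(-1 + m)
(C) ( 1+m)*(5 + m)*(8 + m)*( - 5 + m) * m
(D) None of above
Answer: B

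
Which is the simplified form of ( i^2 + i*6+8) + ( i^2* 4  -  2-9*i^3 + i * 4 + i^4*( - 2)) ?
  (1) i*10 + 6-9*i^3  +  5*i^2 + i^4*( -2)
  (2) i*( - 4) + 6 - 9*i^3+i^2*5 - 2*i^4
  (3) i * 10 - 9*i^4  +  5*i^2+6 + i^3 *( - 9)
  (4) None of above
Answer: 1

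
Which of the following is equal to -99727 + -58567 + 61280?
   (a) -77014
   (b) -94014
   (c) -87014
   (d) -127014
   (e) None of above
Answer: e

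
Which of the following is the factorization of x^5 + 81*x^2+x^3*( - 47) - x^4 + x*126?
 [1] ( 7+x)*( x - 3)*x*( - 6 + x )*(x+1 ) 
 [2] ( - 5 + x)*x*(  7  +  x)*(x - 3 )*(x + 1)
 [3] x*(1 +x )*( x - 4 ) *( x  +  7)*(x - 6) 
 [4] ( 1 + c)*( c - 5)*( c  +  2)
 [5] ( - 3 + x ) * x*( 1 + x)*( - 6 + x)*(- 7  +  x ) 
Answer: 1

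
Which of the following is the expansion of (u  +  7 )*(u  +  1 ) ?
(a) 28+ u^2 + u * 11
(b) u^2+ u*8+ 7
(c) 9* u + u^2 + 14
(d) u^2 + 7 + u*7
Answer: b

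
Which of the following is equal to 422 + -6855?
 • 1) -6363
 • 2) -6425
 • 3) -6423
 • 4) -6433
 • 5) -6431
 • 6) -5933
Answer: 4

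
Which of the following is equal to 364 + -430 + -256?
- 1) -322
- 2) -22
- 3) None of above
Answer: 1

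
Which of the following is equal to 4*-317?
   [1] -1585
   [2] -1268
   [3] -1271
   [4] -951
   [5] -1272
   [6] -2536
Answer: 2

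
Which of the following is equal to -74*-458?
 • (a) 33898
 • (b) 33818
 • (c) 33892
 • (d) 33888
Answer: c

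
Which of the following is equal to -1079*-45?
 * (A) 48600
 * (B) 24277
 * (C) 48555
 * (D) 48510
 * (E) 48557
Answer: C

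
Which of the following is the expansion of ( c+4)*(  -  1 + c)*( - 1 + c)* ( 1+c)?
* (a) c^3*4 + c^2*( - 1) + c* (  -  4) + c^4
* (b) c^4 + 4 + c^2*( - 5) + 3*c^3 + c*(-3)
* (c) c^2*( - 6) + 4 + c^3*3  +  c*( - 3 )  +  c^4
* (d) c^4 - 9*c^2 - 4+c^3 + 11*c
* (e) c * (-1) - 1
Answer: b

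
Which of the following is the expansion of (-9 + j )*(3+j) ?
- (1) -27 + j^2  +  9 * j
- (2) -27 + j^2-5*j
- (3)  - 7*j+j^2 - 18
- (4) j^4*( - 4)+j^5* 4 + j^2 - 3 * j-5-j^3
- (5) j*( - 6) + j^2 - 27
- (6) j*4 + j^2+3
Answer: 5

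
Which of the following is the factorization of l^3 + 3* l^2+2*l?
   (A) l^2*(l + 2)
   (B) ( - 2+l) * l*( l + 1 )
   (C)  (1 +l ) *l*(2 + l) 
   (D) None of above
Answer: C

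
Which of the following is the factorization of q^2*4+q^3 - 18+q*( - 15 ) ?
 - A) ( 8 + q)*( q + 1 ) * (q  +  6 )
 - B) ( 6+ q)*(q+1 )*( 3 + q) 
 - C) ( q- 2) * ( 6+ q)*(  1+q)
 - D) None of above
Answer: D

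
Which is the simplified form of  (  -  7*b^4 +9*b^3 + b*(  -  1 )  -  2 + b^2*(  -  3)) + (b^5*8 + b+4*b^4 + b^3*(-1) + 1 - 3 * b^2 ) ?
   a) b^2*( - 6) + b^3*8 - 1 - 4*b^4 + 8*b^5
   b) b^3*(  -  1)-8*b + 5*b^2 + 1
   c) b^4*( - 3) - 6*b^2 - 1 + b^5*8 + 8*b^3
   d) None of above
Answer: c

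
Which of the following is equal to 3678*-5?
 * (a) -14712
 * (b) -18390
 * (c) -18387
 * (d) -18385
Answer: b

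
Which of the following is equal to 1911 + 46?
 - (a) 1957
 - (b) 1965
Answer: a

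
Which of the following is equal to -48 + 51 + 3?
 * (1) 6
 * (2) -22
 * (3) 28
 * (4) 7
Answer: 1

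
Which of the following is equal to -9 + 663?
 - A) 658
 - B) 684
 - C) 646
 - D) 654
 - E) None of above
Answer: D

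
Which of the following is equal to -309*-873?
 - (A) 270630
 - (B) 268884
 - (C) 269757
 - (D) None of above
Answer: C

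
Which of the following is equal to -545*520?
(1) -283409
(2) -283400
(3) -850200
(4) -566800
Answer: 2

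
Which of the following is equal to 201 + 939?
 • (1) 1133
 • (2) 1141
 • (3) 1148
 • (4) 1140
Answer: 4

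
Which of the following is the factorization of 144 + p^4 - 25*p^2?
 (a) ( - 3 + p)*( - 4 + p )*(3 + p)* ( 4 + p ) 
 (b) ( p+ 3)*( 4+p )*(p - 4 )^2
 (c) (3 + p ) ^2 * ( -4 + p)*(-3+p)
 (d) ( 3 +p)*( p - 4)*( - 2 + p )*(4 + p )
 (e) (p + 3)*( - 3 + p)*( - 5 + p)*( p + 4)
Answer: a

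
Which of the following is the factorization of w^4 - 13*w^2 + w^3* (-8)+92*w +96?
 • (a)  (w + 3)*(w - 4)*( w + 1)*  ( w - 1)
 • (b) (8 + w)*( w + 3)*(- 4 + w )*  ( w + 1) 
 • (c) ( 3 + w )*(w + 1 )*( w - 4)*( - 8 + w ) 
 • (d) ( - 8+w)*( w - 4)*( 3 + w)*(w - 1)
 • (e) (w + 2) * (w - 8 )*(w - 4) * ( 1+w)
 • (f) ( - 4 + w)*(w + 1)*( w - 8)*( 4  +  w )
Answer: c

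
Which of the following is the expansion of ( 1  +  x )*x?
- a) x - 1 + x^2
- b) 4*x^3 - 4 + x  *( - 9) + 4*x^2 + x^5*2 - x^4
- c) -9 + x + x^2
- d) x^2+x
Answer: d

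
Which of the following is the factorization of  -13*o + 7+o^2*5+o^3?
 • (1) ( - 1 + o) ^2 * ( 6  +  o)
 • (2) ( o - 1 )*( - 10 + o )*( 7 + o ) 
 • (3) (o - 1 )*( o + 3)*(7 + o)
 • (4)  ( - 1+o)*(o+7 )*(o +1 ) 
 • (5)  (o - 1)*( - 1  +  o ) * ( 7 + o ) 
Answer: 5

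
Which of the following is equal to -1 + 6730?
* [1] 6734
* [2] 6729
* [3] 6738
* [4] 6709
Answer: 2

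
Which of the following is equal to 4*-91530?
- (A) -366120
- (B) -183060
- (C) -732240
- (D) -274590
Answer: A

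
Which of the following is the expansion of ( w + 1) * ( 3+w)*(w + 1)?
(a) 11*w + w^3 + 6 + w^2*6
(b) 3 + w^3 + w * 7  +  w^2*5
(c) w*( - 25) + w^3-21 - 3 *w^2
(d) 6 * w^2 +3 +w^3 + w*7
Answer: b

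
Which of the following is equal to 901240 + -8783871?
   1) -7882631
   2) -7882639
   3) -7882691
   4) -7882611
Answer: 1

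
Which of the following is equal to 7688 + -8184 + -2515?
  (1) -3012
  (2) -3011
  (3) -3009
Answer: 2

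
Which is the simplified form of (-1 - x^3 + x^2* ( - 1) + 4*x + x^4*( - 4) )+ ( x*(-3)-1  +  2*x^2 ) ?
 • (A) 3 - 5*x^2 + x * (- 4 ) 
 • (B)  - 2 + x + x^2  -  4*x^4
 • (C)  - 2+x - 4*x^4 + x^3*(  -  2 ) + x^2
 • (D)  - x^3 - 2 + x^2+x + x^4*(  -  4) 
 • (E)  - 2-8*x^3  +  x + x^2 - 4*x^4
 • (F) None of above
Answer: D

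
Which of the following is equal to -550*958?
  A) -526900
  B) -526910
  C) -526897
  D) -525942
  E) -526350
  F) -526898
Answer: A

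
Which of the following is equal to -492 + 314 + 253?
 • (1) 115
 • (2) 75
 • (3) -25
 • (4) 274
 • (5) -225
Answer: 2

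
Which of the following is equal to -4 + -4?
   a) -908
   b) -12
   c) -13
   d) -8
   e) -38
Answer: d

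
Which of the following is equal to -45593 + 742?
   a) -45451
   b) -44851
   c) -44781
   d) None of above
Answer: b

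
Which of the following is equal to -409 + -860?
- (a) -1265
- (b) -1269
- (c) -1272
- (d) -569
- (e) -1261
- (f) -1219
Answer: b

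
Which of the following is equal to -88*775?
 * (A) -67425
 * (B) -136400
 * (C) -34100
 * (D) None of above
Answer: D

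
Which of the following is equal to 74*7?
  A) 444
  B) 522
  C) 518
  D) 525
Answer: C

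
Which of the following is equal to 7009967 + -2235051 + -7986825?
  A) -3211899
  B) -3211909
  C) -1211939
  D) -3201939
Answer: B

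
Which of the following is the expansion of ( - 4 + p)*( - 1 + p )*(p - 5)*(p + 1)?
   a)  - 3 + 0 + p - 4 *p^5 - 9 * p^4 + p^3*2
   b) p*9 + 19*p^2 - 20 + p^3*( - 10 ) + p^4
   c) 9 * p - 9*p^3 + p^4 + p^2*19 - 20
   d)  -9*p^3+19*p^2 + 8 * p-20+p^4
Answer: c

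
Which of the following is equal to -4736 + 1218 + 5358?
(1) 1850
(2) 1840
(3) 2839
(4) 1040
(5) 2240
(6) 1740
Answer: 2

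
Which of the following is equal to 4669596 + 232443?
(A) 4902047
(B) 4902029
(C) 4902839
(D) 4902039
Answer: D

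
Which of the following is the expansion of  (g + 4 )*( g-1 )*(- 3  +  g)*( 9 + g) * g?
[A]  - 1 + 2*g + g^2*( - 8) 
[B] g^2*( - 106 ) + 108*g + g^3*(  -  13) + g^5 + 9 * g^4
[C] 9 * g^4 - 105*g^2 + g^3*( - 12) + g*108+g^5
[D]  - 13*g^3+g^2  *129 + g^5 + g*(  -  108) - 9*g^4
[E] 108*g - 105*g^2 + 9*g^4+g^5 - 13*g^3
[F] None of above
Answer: E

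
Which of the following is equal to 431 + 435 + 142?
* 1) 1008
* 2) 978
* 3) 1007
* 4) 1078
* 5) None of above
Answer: 1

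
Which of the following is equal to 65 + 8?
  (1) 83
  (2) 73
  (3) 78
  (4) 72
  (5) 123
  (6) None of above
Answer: 2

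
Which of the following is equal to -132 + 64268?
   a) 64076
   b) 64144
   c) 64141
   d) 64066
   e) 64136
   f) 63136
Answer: e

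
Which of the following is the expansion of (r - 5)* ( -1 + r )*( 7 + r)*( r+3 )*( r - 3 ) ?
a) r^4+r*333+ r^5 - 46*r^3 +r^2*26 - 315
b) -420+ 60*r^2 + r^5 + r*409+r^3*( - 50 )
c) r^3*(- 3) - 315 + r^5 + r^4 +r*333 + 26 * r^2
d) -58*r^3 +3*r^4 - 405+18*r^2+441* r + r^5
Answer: a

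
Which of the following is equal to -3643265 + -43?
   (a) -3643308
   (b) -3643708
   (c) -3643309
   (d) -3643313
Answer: a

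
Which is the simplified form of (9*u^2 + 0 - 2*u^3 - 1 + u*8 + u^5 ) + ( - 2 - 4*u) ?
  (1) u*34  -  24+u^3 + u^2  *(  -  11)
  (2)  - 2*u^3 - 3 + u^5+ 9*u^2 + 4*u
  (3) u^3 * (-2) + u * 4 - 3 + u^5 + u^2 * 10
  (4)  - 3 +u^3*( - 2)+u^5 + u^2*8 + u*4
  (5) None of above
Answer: 2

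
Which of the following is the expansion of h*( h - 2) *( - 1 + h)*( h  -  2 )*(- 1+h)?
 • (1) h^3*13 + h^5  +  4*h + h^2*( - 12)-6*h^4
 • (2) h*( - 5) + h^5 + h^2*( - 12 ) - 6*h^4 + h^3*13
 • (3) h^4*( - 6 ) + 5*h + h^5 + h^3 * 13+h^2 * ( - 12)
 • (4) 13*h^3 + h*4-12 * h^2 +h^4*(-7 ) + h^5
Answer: 1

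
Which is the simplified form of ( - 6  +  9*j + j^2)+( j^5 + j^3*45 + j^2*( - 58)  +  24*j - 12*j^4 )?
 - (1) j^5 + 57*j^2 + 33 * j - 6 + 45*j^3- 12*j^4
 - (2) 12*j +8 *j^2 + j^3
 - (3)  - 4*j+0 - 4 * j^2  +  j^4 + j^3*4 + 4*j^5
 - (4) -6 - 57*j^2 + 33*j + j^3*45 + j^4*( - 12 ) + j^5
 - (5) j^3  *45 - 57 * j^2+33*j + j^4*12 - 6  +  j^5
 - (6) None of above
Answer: 4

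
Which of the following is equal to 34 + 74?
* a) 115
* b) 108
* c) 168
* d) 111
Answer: b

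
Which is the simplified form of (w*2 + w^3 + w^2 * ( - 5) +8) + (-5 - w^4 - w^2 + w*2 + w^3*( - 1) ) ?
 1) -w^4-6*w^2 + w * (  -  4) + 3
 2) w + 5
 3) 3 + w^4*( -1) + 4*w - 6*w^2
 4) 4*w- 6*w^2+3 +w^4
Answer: 3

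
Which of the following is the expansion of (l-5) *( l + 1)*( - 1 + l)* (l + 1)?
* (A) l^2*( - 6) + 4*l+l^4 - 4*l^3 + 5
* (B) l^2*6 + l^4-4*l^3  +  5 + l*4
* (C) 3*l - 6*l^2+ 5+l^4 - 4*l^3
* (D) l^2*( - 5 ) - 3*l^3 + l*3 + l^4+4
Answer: A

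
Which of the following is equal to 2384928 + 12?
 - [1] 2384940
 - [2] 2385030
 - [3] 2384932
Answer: 1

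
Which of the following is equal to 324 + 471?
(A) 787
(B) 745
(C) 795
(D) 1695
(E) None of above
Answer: C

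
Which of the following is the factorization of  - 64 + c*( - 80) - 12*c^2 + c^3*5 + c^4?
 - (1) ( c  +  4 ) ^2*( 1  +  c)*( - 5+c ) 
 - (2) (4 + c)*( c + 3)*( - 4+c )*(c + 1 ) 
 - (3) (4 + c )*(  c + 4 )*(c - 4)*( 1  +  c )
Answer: 3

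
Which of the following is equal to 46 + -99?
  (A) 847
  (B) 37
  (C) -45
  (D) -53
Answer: D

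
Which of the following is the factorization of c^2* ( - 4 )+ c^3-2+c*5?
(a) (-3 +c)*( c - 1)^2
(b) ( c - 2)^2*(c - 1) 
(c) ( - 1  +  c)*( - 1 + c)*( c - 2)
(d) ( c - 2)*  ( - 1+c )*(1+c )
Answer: c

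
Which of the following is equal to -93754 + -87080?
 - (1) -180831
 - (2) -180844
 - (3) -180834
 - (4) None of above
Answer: 3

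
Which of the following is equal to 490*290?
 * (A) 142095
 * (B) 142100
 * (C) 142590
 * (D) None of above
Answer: B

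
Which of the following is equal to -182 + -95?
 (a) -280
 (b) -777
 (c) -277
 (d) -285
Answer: c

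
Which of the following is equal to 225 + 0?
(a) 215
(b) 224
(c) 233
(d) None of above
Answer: d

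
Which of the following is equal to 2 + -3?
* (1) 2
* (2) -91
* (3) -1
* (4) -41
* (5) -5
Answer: 3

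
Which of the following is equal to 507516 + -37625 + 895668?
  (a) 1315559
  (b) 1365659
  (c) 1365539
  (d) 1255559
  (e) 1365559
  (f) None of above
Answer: e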